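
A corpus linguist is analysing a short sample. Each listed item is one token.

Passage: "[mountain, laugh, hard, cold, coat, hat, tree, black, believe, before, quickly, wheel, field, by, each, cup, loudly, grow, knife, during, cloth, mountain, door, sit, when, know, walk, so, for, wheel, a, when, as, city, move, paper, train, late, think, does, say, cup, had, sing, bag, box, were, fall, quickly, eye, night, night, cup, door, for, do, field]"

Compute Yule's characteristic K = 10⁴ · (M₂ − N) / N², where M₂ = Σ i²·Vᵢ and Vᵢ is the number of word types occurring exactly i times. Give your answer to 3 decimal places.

67.713

Frequencies: cup:3, mountain:2, quickly:2, wheel:2, field:2, door:2, when:2, for:2, night:2, laugh:1, hard:1, cold:1, coat:1, hat:1, tree:1, black:1, believe:1, before:1, by:1, each:1, … (27 more, each freq 1)
N = 57. Frequency spectrum: V_1=38, V_2=8, V_3=1
M₂ = 1²·38 + 2²·8 + 3²·1 = 79
K = 10000 × (79 − 57) / 57² = 67.713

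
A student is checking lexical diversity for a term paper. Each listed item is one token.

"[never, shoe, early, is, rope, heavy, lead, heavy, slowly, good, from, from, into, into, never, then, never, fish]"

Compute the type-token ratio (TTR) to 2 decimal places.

0.72

N = 18 tokens, V = 13 types.
TTR = V / N = 13 / 18 = 0.72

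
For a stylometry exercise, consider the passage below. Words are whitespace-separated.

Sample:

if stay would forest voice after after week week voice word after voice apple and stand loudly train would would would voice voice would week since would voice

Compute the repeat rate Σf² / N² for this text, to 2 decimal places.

Frequencies: would:6, voice:6, after:3, week:3, if:1, stay:1, forest:1, word:1, apple:1, and:1, stand:1, loudly:1, train:1, since:1
Σf² = 100; N² = 784
Repeat rate = 100 / 784 = 0.13

0.13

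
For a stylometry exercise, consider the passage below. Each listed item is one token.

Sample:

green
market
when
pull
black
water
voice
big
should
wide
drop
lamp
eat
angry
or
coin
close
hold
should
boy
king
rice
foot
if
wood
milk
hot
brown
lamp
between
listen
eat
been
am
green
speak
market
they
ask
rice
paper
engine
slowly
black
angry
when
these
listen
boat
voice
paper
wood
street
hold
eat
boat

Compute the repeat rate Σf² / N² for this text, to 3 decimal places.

0.029

Frequencies: eat:3, green:2, market:2, when:2, black:2, voice:2, should:2, lamp:2, angry:2, hold:2, rice:2, wood:2, listen:2, paper:2, boat:2, pull:1, water:1, big:1, wide:1, drop:1, … (20 more, each freq 1)
Σf² = 90; N² = 3136
Repeat rate = 90 / 3136 = 0.029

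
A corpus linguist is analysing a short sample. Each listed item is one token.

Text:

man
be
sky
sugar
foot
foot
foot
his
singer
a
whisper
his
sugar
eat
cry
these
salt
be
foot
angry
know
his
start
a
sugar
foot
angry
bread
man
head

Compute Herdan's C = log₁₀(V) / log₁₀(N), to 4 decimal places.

0.8498

N = 30, V = 18.
log₁₀(V) = 1.255273, log₁₀(N) = 1.477121
C = 1.255273 / 1.477121 = 0.8498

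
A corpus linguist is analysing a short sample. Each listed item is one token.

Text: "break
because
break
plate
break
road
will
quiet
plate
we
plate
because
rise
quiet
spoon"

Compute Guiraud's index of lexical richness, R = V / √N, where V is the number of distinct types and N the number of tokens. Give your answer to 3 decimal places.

2.324

N = 15, V = 9.
√N = 3.872983
R = 9 / 3.872983 = 2.324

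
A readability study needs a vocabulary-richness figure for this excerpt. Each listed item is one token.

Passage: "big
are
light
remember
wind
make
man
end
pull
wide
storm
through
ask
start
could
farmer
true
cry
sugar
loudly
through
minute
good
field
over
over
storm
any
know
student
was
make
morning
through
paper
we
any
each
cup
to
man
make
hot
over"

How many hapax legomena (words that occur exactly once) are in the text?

Frequencies: make:3, through:3, over:3, man:2, storm:2, any:2, big:1, are:1, light:1, remember:1, wind:1, end:1, pull:1, wide:1, ask:1, start:1, could:1, farmer:1, true:1, cry:1, … (15 more, each freq 1)
Hapax (freq=1): are, ask, big, could, cry, cup, each, end, farmer, field, good, hot, know, light, loudly, minute, morning, paper, pull, remember, start, student, sugar, to, true, was, we, wide, wind

29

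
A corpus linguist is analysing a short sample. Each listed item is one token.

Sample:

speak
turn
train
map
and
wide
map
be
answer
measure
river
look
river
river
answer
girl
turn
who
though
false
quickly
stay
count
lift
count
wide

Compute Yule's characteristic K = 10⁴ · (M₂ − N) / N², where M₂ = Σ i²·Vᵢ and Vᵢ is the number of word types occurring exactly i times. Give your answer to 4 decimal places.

236.6864

Frequencies: river:3, turn:2, map:2, wide:2, answer:2, count:2, speak:1, train:1, and:1, be:1, measure:1, look:1, girl:1, who:1, though:1, false:1, quickly:1, stay:1, lift:1
N = 26. Frequency spectrum: V_1=13, V_2=5, V_3=1
M₂ = 1²·13 + 2²·5 + 3²·1 = 42
K = 10000 × (42 − 26) / 26² = 236.6864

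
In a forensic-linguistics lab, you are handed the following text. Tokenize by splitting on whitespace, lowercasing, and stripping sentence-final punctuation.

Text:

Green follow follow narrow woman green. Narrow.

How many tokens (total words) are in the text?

7

Tokens: green, follow, follow, narrow, woman, green, narrow
N = 7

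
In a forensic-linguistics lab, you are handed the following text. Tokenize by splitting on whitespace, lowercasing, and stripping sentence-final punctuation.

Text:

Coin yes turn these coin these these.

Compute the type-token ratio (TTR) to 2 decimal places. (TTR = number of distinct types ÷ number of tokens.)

0.57

N = 7 tokens, V = 4 types.
TTR = V / N = 4 / 7 = 0.57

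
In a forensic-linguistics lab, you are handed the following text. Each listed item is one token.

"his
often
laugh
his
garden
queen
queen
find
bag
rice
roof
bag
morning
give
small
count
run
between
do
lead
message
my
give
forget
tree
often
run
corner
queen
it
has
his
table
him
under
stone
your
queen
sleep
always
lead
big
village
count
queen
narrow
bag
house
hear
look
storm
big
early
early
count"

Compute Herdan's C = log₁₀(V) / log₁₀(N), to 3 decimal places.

N = 55, V = 39.
log₁₀(V) = 1.591065, log₁₀(N) = 1.740363
C = 1.591065 / 1.740363 = 0.914

0.914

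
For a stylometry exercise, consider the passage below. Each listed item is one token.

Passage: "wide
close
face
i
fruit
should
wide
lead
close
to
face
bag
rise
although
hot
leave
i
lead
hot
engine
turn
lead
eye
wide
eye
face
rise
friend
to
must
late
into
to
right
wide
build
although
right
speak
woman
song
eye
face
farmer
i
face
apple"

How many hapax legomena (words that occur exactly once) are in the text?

16

Frequencies: face:5, wide:4, i:3, lead:3, to:3, eye:3, close:2, rise:2, although:2, hot:2, right:2, fruit:1, should:1, bag:1, leave:1, engine:1, turn:1, friend:1, must:1, late:1, … (7 more, each freq 1)
Hapax (freq=1): apple, bag, build, engine, farmer, friend, fruit, into, late, leave, must, should, song, speak, turn, woman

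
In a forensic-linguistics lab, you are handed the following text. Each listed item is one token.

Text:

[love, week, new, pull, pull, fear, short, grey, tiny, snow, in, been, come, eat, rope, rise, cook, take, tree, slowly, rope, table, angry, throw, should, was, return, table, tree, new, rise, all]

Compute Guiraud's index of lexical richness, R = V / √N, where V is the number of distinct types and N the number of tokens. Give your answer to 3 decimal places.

4.596

N = 32, V = 26.
√N = 5.656854
R = 26 / 5.656854 = 4.596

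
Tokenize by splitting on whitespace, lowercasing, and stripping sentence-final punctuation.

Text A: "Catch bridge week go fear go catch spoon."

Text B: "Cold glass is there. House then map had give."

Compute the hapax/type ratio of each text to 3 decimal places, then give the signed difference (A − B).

-0.333

A: hapax=4, V=6, ratio=0.667
B: hapax=9, V=9, ratio=1.000
Difference = 0.667 − 1.000 = -0.333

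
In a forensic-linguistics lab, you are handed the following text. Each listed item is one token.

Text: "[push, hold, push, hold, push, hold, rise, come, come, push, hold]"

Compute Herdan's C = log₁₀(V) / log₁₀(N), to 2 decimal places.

0.58

N = 11, V = 4.
log₁₀(V) = 0.602060, log₁₀(N) = 1.041393
C = 0.602060 / 1.041393 = 0.58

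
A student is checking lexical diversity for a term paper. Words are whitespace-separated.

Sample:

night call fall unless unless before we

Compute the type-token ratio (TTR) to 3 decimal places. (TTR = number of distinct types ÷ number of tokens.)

0.857

N = 7 tokens, V = 6 types.
TTR = V / N = 6 / 7 = 0.857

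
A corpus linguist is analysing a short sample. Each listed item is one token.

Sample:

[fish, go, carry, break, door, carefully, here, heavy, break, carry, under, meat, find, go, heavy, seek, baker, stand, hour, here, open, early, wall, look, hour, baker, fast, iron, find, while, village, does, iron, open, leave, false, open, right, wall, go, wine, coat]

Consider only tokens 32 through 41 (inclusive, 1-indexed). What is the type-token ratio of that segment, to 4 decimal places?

0.9000

Segment tokens 32–41: does, iron, open, leave, false, open, right, wall, go, wine
Segment N = 10, segment V = 9.
TTR = 9 / 10 = 0.9000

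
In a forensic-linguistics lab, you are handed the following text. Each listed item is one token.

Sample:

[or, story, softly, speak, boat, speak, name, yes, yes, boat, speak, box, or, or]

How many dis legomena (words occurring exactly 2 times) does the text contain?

2

Frequencies: or:3, speak:3, boat:2, yes:2, story:1, softly:1, name:1, box:1
Words with frequency 2: boat, yes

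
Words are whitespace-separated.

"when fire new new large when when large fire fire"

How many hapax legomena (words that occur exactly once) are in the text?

0

Frequencies: when:3, fire:3, new:2, large:2
Hapax (freq=1): (none)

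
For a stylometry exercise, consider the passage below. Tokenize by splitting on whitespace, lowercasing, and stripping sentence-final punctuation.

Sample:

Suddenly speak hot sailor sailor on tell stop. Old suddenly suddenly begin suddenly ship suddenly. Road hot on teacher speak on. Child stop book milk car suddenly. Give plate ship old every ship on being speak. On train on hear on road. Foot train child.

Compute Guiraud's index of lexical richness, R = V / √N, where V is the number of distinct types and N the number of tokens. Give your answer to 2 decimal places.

3.43

N = 45, V = 23.
√N = 6.708204
R = 23 / 6.708204 = 3.43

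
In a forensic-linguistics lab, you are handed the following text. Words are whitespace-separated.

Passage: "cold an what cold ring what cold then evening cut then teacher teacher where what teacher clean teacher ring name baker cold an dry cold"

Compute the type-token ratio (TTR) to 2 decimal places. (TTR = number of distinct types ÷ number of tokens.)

N = 25 tokens, V = 13 types.
TTR = V / N = 13 / 25 = 0.52

0.52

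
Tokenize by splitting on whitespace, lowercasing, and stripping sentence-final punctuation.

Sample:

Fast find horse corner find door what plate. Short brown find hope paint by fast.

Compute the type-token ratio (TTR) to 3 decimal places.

N = 15 tokens, V = 12 types.
TTR = V / N = 12 / 15 = 0.800

0.800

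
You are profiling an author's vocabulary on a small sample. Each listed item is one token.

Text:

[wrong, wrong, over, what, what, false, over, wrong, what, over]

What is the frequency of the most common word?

3

Frequencies: wrong:3, over:3, what:3, false:1
Most common: 'wrong' with frequency 3.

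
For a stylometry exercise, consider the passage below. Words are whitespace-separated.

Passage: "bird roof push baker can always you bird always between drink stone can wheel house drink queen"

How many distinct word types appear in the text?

Distinct types: {always, baker, between, bird, can, drink, house, push, queen, roof, stone, wheel, you}
V = 13

13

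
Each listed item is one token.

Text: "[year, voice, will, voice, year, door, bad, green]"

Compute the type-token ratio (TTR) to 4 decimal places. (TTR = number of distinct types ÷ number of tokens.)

0.7500

N = 8 tokens, V = 6 types.
TTR = V / N = 6 / 8 = 0.7500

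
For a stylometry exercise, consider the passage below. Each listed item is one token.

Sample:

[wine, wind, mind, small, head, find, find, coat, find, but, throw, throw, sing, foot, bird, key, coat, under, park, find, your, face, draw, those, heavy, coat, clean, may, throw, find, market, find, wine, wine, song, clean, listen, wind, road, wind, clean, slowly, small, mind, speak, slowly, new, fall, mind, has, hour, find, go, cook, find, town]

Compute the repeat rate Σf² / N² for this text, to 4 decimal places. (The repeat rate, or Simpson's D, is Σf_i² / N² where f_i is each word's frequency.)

0.0485

Frequencies: find:8, wine:3, wind:3, mind:3, coat:3, throw:3, clean:3, small:2, slowly:2, head:1, but:1, sing:1, foot:1, bird:1, key:1, under:1, park:1, your:1, face:1, draw:1, … (15 more, each freq 1)
Σf² = 152; N² = 3136
Repeat rate = 152 / 3136 = 0.0485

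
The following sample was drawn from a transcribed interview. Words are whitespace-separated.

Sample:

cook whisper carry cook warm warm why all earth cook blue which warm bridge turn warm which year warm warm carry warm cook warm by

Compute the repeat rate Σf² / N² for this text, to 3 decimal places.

Frequencies: warm:8, cook:4, carry:2, which:2, whisper:1, why:1, all:1, earth:1, blue:1, bridge:1, turn:1, year:1, by:1
Σf² = 97; N² = 625
Repeat rate = 97 / 625 = 0.155

0.155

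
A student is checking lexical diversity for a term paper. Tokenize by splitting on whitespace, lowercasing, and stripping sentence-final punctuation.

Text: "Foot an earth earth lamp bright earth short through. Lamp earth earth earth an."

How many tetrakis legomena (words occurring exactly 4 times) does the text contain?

Frequencies: earth:6, an:2, lamp:2, foot:1, bright:1, short:1, through:1
Words with frequency 4: (none)

0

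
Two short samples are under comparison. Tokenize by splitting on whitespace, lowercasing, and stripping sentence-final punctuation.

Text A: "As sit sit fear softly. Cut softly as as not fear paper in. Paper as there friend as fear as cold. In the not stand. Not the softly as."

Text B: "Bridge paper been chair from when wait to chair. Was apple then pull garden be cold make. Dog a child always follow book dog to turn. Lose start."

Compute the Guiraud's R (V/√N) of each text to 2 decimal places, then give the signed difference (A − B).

-2.31

A: V=13, N=29, R=2.41
B: V=25, N=28, R=4.72
Difference = 2.41 − 4.72 = -2.31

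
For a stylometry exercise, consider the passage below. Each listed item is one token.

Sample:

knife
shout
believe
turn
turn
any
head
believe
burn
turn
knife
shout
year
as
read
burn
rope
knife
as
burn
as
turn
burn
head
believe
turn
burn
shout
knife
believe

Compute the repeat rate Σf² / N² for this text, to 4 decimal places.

Frequencies: turn:5, burn:5, knife:4, believe:4, shout:3, as:3, head:2, any:1, year:1, read:1, rope:1
Σf² = 108; N² = 900
Repeat rate = 108 / 900 = 0.1200

0.1200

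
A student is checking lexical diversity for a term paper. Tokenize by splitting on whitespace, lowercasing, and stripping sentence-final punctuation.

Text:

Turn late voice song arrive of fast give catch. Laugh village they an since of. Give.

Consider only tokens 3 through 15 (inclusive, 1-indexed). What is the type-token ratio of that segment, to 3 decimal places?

0.923

Segment tokens 3–15: voice, song, arrive, of, fast, give, catch, laugh, village, they, an, since, of
Segment N = 13, segment V = 12.
TTR = 12 / 13 = 0.923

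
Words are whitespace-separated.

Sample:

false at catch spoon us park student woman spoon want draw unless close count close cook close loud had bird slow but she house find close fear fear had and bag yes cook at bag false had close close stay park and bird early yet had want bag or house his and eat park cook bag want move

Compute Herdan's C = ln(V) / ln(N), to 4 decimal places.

0.8611

N = 58, V = 33.
ln(V) = 3.496508, ln(N) = 4.060443
C = 3.496508 / 4.060443 = 0.8611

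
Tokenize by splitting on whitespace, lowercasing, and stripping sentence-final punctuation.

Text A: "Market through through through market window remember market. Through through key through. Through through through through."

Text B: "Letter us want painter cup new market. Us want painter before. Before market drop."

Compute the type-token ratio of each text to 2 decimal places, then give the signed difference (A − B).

-0.33

TTR(A) = 5/16 = 0.31
TTR(B) = 9/14 = 0.64
Difference = 0.31 − 0.64 = -0.33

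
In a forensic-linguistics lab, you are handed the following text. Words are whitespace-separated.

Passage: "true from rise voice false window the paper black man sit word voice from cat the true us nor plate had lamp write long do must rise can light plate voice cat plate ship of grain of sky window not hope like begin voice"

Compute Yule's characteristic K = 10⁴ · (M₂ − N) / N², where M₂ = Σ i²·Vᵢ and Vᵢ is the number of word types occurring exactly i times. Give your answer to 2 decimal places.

Frequencies: voice:4, plate:3, true:2, from:2, rise:2, window:2, the:2, cat:2, of:2, false:1, paper:1, black:1, man:1, sit:1, word:1, us:1, nor:1, had:1, lamp:1, write:1, … (12 more, each freq 1)
N = 44. Frequency spectrum: V_1=23, V_2=7, V_3=1, V_4=1
M₂ = 1²·23 + 2²·7 + 3²·1 + 4²·1 = 76
K = 10000 × (76 − 44) / 44² = 165.29

165.29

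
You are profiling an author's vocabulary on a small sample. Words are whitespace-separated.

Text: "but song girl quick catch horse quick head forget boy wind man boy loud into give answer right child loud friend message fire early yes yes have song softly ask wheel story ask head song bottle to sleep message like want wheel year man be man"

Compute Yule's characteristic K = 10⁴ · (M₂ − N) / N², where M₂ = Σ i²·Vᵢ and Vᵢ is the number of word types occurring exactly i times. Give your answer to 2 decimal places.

132.33

Frequencies: song:3, man:3, quick:2, head:2, boy:2, loud:2, message:2, yes:2, ask:2, wheel:2, but:1, girl:1, catch:1, horse:1, forget:1, wind:1, into:1, give:1, answer:1, right:1, … (14 more, each freq 1)
N = 46. Frequency spectrum: V_1=24, V_2=8, V_3=2
M₂ = 1²·24 + 2²·8 + 3²·2 = 74
K = 10000 × (74 − 46) / 46² = 132.33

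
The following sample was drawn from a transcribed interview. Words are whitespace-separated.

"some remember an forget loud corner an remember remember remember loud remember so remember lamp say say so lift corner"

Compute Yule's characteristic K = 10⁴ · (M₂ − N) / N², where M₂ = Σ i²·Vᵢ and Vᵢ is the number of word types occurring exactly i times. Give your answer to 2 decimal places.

1000.00

Frequencies: remember:6, an:2, loud:2, corner:2, so:2, say:2, some:1, forget:1, lamp:1, lift:1
N = 20. Frequency spectrum: V_1=4, V_2=5, V_6=1
M₂ = 1²·4 + 2²·5 + 6²·1 = 60
K = 10000 × (60 − 20) / 20² = 1000.00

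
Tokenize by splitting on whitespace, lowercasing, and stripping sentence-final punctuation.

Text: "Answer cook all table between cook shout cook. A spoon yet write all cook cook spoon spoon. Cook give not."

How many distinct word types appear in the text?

Distinct types: {a, all, answer, between, cook, give, not, shout, spoon, table, write, yet}
V = 12

12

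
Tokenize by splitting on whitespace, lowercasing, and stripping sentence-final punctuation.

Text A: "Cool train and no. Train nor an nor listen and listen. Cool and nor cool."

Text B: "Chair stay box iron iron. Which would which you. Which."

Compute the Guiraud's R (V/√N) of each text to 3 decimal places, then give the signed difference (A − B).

-0.407

A: V=7, N=15, R=1.807
B: V=7, N=10, R=2.214
Difference = 1.807 − 2.214 = -0.407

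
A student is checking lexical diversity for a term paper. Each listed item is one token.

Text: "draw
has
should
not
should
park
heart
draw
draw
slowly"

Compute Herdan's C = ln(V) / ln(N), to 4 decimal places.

0.8451

N = 10, V = 7.
ln(V) = 1.945910, ln(N) = 2.302585
C = 1.945910 / 2.302585 = 0.8451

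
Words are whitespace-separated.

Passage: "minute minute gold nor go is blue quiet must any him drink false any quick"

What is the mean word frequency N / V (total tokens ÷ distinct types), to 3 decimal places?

1.154

N = 15 tokens, V = 13 types.
Mean frequency = N / V = 15 / 13 = 1.154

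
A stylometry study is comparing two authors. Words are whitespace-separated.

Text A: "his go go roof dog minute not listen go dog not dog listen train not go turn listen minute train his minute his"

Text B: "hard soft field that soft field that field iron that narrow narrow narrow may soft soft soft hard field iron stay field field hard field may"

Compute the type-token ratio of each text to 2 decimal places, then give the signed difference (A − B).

0.08

TTR(A) = 9/23 = 0.39
TTR(B) = 8/26 = 0.31
Difference = 0.39 − 0.31 = 0.08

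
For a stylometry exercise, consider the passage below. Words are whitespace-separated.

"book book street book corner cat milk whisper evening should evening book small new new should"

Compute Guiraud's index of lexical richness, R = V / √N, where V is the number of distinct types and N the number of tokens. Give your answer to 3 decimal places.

N = 16, V = 10.
√N = 4.000000
R = 10 / 4.000000 = 2.500

2.500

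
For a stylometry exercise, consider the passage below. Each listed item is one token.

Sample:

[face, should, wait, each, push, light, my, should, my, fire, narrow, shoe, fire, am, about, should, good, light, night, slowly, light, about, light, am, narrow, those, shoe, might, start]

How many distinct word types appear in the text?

18

Distinct types: {about, am, each, face, fire, good, light, might, my, narrow, night, push, shoe, should, slowly, start, those, wait}
V = 18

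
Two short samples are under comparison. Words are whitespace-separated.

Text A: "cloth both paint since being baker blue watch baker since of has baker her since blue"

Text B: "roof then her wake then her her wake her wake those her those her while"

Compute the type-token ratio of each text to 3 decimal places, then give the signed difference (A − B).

TTR(A) = 11/16 = 0.688
TTR(B) = 6/15 = 0.400
Difference = 0.688 − 0.400 = 0.288

0.288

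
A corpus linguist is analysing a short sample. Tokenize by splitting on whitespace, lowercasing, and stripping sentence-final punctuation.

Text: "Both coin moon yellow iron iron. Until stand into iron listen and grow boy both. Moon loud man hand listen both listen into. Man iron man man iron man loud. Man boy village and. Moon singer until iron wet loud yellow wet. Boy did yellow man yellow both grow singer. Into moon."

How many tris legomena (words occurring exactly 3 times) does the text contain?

4

Frequencies: man:7, iron:6, both:4, moon:4, yellow:4, into:3, listen:3, boy:3, loud:3, until:2, and:2, grow:2, singer:2, wet:2, coin:1, stand:1, hand:1, village:1, did:1
Words with frequency 3: boy, into, listen, loud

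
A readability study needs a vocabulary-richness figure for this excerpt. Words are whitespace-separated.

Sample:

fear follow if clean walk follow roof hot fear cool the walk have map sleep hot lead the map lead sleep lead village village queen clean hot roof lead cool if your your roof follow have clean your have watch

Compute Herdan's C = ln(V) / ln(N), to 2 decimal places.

0.77

N = 40, V = 17.
ln(V) = 2.833213, ln(N) = 3.688879
C = 2.833213 / 3.688879 = 0.77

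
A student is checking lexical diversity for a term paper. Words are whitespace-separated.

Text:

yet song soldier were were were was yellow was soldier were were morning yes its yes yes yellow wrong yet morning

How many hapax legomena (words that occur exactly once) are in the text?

Frequencies: were:5, yes:3, yet:2, soldier:2, was:2, yellow:2, morning:2, song:1, its:1, wrong:1
Hapax (freq=1): its, song, wrong

3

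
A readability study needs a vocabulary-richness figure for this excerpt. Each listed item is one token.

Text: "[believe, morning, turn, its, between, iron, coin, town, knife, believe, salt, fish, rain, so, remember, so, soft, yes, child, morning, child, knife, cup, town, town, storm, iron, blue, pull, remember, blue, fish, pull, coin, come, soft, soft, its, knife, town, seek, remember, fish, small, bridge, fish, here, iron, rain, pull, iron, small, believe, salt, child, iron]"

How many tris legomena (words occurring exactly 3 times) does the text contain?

Frequencies: iron:5, town:4, fish:4, believe:3, knife:3, remember:3, soft:3, child:3, pull:3, morning:2, its:2, coin:2, salt:2, rain:2, so:2, blue:2, small:2, turn:1, between:1, yes:1, … (6 more, each freq 1)
Words with frequency 3: believe, child, knife, pull, remember, soft

6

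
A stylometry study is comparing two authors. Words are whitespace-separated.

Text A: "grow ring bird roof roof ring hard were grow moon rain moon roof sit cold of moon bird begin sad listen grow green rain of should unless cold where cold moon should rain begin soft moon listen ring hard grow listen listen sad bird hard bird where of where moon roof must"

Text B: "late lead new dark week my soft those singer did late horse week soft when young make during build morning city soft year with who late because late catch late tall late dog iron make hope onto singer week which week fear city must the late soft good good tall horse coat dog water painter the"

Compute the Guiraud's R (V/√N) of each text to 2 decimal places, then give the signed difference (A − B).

-2.04

A: V=20, N=52, R=2.77
B: V=36, N=56, R=4.81
Difference = 2.77 − 4.81 = -2.04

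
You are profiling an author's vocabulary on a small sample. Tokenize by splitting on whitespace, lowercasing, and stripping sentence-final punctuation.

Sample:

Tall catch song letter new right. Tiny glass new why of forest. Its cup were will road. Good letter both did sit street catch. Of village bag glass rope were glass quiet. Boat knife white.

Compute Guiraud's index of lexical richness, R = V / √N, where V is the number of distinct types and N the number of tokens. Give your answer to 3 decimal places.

4.733

N = 35, V = 28.
√N = 5.916080
R = 28 / 5.916080 = 4.733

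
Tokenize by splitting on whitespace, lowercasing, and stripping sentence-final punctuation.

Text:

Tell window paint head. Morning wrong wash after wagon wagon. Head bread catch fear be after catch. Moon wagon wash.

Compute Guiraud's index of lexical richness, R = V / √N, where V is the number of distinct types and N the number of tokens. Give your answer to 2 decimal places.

N = 20, V = 14.
√N = 4.472136
R = 14 / 4.472136 = 3.13

3.13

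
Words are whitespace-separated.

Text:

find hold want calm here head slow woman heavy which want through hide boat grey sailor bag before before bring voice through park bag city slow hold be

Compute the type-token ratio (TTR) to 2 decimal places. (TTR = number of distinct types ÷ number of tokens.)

0.79

N = 28 tokens, V = 22 types.
TTR = V / N = 22 / 28 = 0.79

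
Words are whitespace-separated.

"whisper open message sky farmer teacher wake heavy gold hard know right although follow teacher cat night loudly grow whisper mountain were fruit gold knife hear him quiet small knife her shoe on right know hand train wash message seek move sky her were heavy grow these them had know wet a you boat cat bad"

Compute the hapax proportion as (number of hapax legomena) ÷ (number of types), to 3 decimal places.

Frequencies: know:3, whisper:2, message:2, sky:2, teacher:2, heavy:2, gold:2, right:2, cat:2, grow:2, were:2, knife:2, her:2, open:1, farmer:1, wake:1, hard:1, although:1, follow:1, night:1, … (22 more, each freq 1)
Hapax count = 29; type count = 42.
Ratio = 29 / 42 = 0.690

0.690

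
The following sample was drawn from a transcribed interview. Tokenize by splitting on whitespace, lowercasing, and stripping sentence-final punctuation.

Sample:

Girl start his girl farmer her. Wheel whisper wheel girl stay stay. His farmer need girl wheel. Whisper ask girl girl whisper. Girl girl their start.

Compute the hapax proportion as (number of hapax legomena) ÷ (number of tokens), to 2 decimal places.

0.15

Frequencies: girl:8, wheel:3, whisper:3, start:2, his:2, farmer:2, stay:2, her:1, need:1, ask:1, their:1
Hapax count = 4; token count = 26.
Ratio = 4 / 26 = 0.15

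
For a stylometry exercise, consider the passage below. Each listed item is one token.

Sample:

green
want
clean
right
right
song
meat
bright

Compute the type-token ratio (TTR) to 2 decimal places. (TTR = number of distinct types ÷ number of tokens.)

N = 8 tokens, V = 7 types.
TTR = V / N = 7 / 8 = 0.88

0.88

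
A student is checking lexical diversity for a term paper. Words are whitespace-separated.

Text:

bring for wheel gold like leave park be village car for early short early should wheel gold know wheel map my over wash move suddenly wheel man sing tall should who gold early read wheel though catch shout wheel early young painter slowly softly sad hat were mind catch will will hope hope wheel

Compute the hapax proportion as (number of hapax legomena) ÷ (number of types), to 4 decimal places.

Frequencies: wheel:7, early:4, gold:3, for:2, should:2, catch:2, will:2, hope:2, bring:1, like:1, leave:1, park:1, be:1, village:1, car:1, short:1, know:1, map:1, my:1, over:1, … (18 more, each freq 1)
Hapax count = 30; type count = 38.
Ratio = 30 / 38 = 0.7895

0.7895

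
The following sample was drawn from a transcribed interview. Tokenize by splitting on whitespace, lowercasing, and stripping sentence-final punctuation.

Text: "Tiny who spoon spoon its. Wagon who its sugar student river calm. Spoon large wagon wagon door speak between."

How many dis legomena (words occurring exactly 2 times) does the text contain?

Frequencies: spoon:3, wagon:3, who:2, its:2, tiny:1, sugar:1, student:1, river:1, calm:1, large:1, door:1, speak:1, between:1
Words with frequency 2: its, who

2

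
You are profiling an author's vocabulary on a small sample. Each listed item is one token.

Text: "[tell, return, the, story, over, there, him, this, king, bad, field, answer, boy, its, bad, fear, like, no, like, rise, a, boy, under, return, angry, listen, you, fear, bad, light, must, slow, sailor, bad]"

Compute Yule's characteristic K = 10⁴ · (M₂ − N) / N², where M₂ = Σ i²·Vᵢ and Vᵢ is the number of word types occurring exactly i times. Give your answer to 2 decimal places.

Frequencies: bad:4, return:2, boy:2, fear:2, like:2, tell:1, the:1, story:1, over:1, there:1, him:1, this:1, king:1, field:1, answer:1, its:1, no:1, rise:1, a:1, under:1, … (7 more, each freq 1)
N = 34. Frequency spectrum: V_1=22, V_2=4, V_4=1
M₂ = 1²·22 + 2²·4 + 4²·1 = 54
K = 10000 × (54 − 34) / 34² = 173.01

173.01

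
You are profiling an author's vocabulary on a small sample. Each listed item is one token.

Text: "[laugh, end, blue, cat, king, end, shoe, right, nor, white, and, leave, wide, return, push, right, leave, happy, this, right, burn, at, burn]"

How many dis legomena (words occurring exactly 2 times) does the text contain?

3

Frequencies: right:3, end:2, leave:2, burn:2, laugh:1, blue:1, cat:1, king:1, shoe:1, nor:1, white:1, and:1, wide:1, return:1, push:1, happy:1, this:1, at:1
Words with frequency 2: burn, end, leave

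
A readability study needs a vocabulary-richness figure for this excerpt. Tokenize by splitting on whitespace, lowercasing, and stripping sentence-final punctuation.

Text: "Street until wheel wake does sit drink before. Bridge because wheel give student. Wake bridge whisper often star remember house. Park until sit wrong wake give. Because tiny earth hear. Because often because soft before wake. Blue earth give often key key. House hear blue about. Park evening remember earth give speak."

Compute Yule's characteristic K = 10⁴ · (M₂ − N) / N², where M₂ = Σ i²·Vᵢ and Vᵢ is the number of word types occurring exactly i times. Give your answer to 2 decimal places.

Frequencies: wake:4, because:4, give:4, often:3, earth:3, until:2, wheel:2, sit:2, before:2, bridge:2, remember:2, house:2, park:2, hear:2, blue:2, key:2, street:1, does:1, drink:1, student:1, … (8 more, each freq 1)
N = 52. Frequency spectrum: V_1=12, V_2=11, V_3=2, V_4=3
M₂ = 1²·12 + 2²·11 + 3²·2 + 4²·3 = 122
K = 10000 × (122 − 52) / 52² = 258.88

258.88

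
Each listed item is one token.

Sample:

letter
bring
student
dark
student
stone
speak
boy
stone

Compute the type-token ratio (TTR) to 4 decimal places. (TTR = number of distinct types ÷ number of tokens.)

N = 9 tokens, V = 7 types.
TTR = V / N = 7 / 9 = 0.7778

0.7778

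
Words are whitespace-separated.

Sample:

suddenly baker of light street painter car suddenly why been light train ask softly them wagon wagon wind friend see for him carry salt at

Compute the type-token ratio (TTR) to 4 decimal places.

0.8800

N = 25 tokens, V = 22 types.
TTR = V / N = 22 / 25 = 0.8800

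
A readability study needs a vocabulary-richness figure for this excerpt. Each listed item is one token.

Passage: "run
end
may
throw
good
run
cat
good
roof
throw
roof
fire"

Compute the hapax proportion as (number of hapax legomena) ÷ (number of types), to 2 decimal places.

Frequencies: run:2, throw:2, good:2, roof:2, end:1, may:1, cat:1, fire:1
Hapax count = 4; type count = 8.
Ratio = 4 / 8 = 0.50

0.50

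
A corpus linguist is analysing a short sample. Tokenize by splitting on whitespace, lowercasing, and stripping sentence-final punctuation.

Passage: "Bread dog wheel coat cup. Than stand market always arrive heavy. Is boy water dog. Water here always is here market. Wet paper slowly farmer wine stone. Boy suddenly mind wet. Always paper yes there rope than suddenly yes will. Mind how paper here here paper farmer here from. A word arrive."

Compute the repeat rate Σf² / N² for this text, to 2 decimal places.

Frequencies: here:5, paper:4, always:3, dog:2, than:2, market:2, arrive:2, is:2, boy:2, water:2, wet:2, farmer:2, suddenly:2, mind:2, yes:2, bread:1, wheel:1, coat:1, cup:1, stand:1, … (11 more, each freq 1)
Σf² = 114; N² = 2704
Repeat rate = 114 / 2704 = 0.04

0.04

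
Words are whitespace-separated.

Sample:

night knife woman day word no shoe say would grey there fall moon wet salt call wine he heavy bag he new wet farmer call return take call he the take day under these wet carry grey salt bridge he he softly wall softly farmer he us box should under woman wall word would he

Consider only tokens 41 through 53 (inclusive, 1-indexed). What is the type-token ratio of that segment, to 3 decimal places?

0.769

Segment tokens 41–53: he, softly, wall, softly, farmer, he, us, box, should, under, woman, wall, word
Segment N = 13, segment V = 10.
TTR = 10 / 13 = 0.769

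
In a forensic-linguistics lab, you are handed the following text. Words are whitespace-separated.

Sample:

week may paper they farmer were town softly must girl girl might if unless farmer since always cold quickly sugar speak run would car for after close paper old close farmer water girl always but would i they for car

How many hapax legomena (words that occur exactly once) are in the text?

20

Frequencies: farmer:3, girl:3, paper:2, they:2, always:2, would:2, car:2, for:2, close:2, week:1, may:1, were:1, town:1, softly:1, must:1, might:1, if:1, unless:1, since:1, cold:1, … (9 more, each freq 1)
Hapax (freq=1): after, but, cold, i, if, may, might, must, old, quickly, run, since, softly, speak, sugar, town, unless, water, week, were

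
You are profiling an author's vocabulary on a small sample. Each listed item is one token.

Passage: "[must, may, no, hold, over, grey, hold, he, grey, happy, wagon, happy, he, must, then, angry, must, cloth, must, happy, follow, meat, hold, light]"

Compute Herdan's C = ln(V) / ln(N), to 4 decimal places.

N = 24, V = 15.
ln(V) = 2.708050, ln(N) = 3.178054
C = 2.708050 / 3.178054 = 0.8521

0.8521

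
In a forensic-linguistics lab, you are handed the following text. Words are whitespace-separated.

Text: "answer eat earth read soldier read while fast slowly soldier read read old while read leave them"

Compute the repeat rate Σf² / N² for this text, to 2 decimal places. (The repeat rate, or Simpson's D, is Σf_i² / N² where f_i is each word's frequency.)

Frequencies: read:5, soldier:2, while:2, answer:1, eat:1, earth:1, fast:1, slowly:1, old:1, leave:1, them:1
Σf² = 41; N² = 289
Repeat rate = 41 / 289 = 0.14

0.14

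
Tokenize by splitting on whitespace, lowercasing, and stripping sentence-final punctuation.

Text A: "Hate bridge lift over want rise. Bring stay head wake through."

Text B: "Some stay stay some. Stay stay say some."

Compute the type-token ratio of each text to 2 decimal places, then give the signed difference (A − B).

TTR(A) = 11/11 = 1.00
TTR(B) = 3/8 = 0.38
Difference = 1.00 − 0.38 = 0.62

0.62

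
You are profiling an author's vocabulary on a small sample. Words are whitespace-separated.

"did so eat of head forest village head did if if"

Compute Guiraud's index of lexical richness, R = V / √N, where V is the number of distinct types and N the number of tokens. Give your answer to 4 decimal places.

N = 11, V = 8.
√N = 3.316625
R = 8 / 3.316625 = 2.4121

2.4121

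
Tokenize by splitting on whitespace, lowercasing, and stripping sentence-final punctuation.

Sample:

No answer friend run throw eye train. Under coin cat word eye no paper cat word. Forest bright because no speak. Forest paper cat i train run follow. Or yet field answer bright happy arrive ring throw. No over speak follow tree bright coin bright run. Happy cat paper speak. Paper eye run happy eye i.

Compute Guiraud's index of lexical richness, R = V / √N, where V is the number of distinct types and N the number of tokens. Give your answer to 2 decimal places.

3.47

N = 56, V = 26.
√N = 7.483315
R = 26 / 7.483315 = 3.47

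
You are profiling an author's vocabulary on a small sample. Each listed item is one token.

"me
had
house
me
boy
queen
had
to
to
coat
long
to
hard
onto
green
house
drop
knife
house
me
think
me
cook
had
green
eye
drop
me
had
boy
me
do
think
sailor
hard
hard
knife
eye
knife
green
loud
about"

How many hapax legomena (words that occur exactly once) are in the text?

Frequencies: me:6, had:4, house:3, to:3, hard:3, green:3, knife:3, boy:2, drop:2, think:2, eye:2, queen:1, coat:1, long:1, onto:1, cook:1, do:1, sailor:1, loud:1, about:1
Hapax (freq=1): about, coat, cook, do, long, loud, onto, queen, sailor

9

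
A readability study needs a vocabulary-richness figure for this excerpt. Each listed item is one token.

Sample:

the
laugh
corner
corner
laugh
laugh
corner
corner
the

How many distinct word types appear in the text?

3

Distinct types: {corner, laugh, the}
V = 3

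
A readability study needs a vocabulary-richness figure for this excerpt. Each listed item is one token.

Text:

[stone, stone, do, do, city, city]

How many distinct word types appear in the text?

Distinct types: {city, do, stone}
V = 3

3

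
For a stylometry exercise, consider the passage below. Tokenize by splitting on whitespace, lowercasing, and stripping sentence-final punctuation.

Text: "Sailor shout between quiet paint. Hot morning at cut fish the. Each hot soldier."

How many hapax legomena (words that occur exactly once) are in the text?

12

Frequencies: hot:2, sailor:1, shout:1, between:1, quiet:1, paint:1, morning:1, at:1, cut:1, fish:1, the:1, each:1, soldier:1
Hapax (freq=1): at, between, cut, each, fish, morning, paint, quiet, sailor, shout, soldier, the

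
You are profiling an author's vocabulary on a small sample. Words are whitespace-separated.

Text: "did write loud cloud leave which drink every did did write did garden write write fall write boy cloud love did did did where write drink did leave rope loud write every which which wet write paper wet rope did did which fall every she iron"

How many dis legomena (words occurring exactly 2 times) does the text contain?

7

Frequencies: did:10, write:8, which:4, every:3, loud:2, cloud:2, leave:2, drink:2, fall:2, rope:2, wet:2, garden:1, boy:1, love:1, where:1, paper:1, she:1, iron:1
Words with frequency 2: cloud, drink, fall, leave, loud, rope, wet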